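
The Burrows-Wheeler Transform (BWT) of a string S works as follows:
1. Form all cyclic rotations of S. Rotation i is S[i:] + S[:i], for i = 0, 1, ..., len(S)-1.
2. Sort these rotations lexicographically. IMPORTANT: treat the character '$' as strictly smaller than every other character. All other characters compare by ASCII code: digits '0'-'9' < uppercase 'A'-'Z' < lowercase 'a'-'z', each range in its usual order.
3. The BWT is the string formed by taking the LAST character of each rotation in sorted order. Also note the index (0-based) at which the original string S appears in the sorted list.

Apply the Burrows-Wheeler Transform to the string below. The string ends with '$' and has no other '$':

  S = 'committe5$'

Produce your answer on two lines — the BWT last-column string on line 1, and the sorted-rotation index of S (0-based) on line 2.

All 10 rotations (rotation i = S[i:]+S[:i]):
  rot[0] = committe5$
  rot[1] = ommitte5$c
  rot[2] = mmitte5$co
  rot[3] = mitte5$com
  rot[4] = itte5$comm
  rot[5] = tte5$commi
  rot[6] = te5$commit
  rot[7] = e5$committ
  rot[8] = 5$committe
  rot[9] = $committe5
Sorted (with $ < everything):
  sorted[0] = $committe5  (last char: '5')
  sorted[1] = 5$committe  (last char: 'e')
  sorted[2] = committe5$  (last char: '$')
  sorted[3] = e5$committ  (last char: 't')
  sorted[4] = itte5$comm  (last char: 'm')
  sorted[5] = mitte5$com  (last char: 'm')
  sorted[6] = mmitte5$co  (last char: 'o')
  sorted[7] = ommitte5$c  (last char: 'c')
  sorted[8] = te5$commit  (last char: 't')
  sorted[9] = tte5$commi  (last char: 'i')
Last column: 5e$tmmocti
Original string S is at sorted index 2

Answer: 5e$tmmocti
2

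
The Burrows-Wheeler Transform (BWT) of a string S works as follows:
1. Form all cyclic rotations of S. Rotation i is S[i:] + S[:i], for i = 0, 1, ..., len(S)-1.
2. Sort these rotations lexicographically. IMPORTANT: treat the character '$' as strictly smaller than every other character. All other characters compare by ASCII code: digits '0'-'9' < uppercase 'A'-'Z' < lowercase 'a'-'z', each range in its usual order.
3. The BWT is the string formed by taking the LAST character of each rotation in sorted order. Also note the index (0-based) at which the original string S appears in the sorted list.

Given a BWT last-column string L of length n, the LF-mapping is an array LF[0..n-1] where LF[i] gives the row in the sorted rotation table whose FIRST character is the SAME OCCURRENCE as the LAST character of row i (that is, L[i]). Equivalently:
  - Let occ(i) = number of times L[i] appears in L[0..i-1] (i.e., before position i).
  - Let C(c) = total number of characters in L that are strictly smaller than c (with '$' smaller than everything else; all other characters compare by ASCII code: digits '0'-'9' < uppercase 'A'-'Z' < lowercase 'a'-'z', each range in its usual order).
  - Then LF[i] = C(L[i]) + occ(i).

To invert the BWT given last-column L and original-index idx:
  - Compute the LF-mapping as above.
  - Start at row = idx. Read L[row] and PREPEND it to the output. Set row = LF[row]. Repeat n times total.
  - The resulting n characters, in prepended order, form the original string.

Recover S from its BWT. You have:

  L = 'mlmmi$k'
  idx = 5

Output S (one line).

Answer: mkmlim$

Derivation:
LF mapping: 4 3 5 6 1 0 2
Walk LF starting at row 5, prepending L[row]:
  step 1: row=5, L[5]='$', prepend. Next row=LF[5]=0
  step 2: row=0, L[0]='m', prepend. Next row=LF[0]=4
  step 3: row=4, L[4]='i', prepend. Next row=LF[4]=1
  step 4: row=1, L[1]='l', prepend. Next row=LF[1]=3
  step 5: row=3, L[3]='m', prepend. Next row=LF[3]=6
  step 6: row=6, L[6]='k', prepend. Next row=LF[6]=2
  step 7: row=2, L[2]='m', prepend. Next row=LF[2]=5
Reversed output: mkmlim$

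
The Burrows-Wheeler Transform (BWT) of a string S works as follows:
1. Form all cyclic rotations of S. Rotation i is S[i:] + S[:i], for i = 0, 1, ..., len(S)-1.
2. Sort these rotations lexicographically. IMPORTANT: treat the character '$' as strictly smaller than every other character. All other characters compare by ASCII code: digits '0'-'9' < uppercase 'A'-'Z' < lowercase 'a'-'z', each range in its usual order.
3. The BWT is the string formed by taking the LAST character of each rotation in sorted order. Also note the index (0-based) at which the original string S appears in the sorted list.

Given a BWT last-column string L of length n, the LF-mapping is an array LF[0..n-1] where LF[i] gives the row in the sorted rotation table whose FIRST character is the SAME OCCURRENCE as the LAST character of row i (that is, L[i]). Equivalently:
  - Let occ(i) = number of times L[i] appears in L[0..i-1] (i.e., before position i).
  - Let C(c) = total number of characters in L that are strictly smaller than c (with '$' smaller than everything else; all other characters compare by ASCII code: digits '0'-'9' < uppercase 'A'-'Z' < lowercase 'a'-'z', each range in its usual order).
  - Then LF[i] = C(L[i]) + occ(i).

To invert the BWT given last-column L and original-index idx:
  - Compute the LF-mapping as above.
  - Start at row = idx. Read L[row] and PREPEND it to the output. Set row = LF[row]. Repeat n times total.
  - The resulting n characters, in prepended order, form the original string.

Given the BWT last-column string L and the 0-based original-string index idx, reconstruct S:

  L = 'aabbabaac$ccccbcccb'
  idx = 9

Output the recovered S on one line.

LF mapping: 1 2 6 7 3 8 4 5 11 0 12 13 14 15 9 16 17 18 10
Walk LF starting at row 9, prepending L[row]:
  step 1: row=9, L[9]='$', prepend. Next row=LF[9]=0
  step 2: row=0, L[0]='a', prepend. Next row=LF[0]=1
  step 3: row=1, L[1]='a', prepend. Next row=LF[1]=2
  step 4: row=2, L[2]='b', prepend. Next row=LF[2]=6
  step 5: row=6, L[6]='a', prepend. Next row=LF[6]=4
  step 6: row=4, L[4]='a', prepend. Next row=LF[4]=3
  step 7: row=3, L[3]='b', prepend. Next row=LF[3]=7
  step 8: row=7, L[7]='a', prepend. Next row=LF[7]=5
  step 9: row=5, L[5]='b', prepend. Next row=LF[5]=8
  step 10: row=8, L[8]='c', prepend. Next row=LF[8]=11
  step 11: row=11, L[11]='c', prepend. Next row=LF[11]=13
  step 12: row=13, L[13]='c', prepend. Next row=LF[13]=15
  step 13: row=15, L[15]='c', prepend. Next row=LF[15]=16
  step 14: row=16, L[16]='c', prepend. Next row=LF[16]=17
  step 15: row=17, L[17]='c', prepend. Next row=LF[17]=18
  step 16: row=18, L[18]='b', prepend. Next row=LF[18]=10
  step 17: row=10, L[10]='c', prepend. Next row=LF[10]=12
  step 18: row=12, L[12]='c', prepend. Next row=LF[12]=14
  step 19: row=14, L[14]='b', prepend. Next row=LF[14]=9
Reversed output: bccbccccccbabaabaa$

Answer: bccbccccccbabaabaa$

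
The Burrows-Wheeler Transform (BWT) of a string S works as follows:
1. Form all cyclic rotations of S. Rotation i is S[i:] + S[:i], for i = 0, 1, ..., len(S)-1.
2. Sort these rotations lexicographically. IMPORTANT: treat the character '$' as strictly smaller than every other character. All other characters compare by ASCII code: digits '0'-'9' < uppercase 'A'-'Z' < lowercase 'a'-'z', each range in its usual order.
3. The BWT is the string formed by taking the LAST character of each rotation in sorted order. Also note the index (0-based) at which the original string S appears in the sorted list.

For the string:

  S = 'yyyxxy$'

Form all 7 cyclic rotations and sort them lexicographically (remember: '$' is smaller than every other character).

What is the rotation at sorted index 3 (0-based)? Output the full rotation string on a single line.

Answer: y$yyyxx

Derivation:
All 7 rotations (rotation i = S[i:]+S[:i]):
  rot[0] = yyyxxy$
  rot[1] = yyxxy$y
  rot[2] = yxxy$yy
  rot[3] = xxy$yyy
  rot[4] = xy$yyyx
  rot[5] = y$yyyxx
  rot[6] = $yyyxxy
Sorted (with $ < everything):
  sorted[0] = $yyyxxy
  sorted[1] = xxy$yyy
  sorted[2] = xy$yyyx
  sorted[3] = y$yyyxx
  sorted[4] = yxxy$yy
  sorted[5] = yyxxy$y
  sorted[6] = yyyxxy$
sorted[3] = y$yyyxx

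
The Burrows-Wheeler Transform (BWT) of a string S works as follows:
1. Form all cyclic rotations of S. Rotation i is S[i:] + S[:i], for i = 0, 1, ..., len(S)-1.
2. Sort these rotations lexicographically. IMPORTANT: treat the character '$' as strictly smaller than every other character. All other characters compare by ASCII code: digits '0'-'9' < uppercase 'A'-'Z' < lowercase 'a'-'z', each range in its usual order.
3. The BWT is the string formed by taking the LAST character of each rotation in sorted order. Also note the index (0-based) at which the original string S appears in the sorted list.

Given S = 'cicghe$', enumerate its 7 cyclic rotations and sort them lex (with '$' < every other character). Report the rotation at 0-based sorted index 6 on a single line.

Answer: icghe$c

Derivation:
All 7 rotations (rotation i = S[i:]+S[:i]):
  rot[0] = cicghe$
  rot[1] = icghe$c
  rot[2] = cghe$ci
  rot[3] = ghe$cic
  rot[4] = he$cicg
  rot[5] = e$cicgh
  rot[6] = $cicghe
Sorted (with $ < everything):
  sorted[0] = $cicghe
  sorted[1] = cghe$ci
  sorted[2] = cicghe$
  sorted[3] = e$cicgh
  sorted[4] = ghe$cic
  sorted[5] = he$cicg
  sorted[6] = icghe$c
sorted[6] = icghe$c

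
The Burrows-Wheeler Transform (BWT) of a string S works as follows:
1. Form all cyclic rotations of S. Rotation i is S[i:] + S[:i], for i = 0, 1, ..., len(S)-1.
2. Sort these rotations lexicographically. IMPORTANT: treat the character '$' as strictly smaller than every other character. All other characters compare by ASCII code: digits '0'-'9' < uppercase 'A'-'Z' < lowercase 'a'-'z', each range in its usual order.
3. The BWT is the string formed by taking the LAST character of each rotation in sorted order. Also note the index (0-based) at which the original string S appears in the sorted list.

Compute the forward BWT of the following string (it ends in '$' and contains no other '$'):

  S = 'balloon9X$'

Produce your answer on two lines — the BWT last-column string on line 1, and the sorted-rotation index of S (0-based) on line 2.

Answer: Xn9b$alool
4

Derivation:
All 10 rotations (rotation i = S[i:]+S[:i]):
  rot[0] = balloon9X$
  rot[1] = alloon9X$b
  rot[2] = lloon9X$ba
  rot[3] = loon9X$bal
  rot[4] = oon9X$ball
  rot[5] = on9X$ballo
  rot[6] = n9X$balloo
  rot[7] = 9X$balloon
  rot[8] = X$balloon9
  rot[9] = $balloon9X
Sorted (with $ < everything):
  sorted[0] = $balloon9X  (last char: 'X')
  sorted[1] = 9X$balloon  (last char: 'n')
  sorted[2] = X$balloon9  (last char: '9')
  sorted[3] = alloon9X$b  (last char: 'b')
  sorted[4] = balloon9X$  (last char: '$')
  sorted[5] = lloon9X$ba  (last char: 'a')
  sorted[6] = loon9X$bal  (last char: 'l')
  sorted[7] = n9X$balloo  (last char: 'o')
  sorted[8] = on9X$ballo  (last char: 'o')
  sorted[9] = oon9X$ball  (last char: 'l')
Last column: Xn9b$alool
Original string S is at sorted index 4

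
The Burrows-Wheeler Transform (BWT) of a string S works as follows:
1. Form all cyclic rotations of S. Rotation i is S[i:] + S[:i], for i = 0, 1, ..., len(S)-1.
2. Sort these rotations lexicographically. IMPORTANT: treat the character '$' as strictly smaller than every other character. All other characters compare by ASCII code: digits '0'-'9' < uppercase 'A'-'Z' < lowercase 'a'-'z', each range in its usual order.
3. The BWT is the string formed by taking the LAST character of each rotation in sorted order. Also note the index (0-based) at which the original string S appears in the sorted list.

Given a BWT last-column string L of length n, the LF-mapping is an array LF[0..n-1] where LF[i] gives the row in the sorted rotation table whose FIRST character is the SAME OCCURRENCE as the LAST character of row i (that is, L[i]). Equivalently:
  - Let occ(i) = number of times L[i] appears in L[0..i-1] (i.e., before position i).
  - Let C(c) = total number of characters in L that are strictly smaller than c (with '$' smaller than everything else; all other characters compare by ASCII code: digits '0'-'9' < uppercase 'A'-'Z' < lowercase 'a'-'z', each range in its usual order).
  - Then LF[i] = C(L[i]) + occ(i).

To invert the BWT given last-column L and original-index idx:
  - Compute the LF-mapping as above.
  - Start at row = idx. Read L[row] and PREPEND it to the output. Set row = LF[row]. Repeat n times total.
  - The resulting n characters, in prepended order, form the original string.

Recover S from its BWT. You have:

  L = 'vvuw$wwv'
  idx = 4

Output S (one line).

LF mapping: 2 3 1 5 0 6 7 4
Walk LF starting at row 4, prepending L[row]:
  step 1: row=4, L[4]='$', prepend. Next row=LF[4]=0
  step 2: row=0, L[0]='v', prepend. Next row=LF[0]=2
  step 3: row=2, L[2]='u', prepend. Next row=LF[2]=1
  step 4: row=1, L[1]='v', prepend. Next row=LF[1]=3
  step 5: row=3, L[3]='w', prepend. Next row=LF[3]=5
  step 6: row=5, L[5]='w', prepend. Next row=LF[5]=6
  step 7: row=6, L[6]='w', prepend. Next row=LF[6]=7
  step 8: row=7, L[7]='v', prepend. Next row=LF[7]=4
Reversed output: vwwwvuv$

Answer: vwwwvuv$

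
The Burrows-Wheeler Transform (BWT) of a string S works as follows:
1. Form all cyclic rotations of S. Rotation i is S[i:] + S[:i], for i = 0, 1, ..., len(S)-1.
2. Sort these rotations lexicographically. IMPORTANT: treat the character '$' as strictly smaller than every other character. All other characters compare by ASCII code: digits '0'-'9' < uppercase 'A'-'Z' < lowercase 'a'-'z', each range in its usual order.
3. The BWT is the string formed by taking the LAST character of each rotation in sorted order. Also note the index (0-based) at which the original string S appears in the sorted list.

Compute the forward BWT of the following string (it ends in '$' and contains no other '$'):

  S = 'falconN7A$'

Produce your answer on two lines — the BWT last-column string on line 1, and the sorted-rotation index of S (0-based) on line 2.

All 10 rotations (rotation i = S[i:]+S[:i]):
  rot[0] = falconN7A$
  rot[1] = alconN7A$f
  rot[2] = lconN7A$fa
  rot[3] = conN7A$fal
  rot[4] = onN7A$falc
  rot[5] = nN7A$falco
  rot[6] = N7A$falcon
  rot[7] = 7A$falconN
  rot[8] = A$falconN7
  rot[9] = $falconN7A
Sorted (with $ < everything):
  sorted[0] = $falconN7A  (last char: 'A')
  sorted[1] = 7A$falconN  (last char: 'N')
  sorted[2] = A$falconN7  (last char: '7')
  sorted[3] = N7A$falcon  (last char: 'n')
  sorted[4] = alconN7A$f  (last char: 'f')
  sorted[5] = conN7A$fal  (last char: 'l')
  sorted[6] = falconN7A$  (last char: '$')
  sorted[7] = lconN7A$fa  (last char: 'a')
  sorted[8] = nN7A$falco  (last char: 'o')
  sorted[9] = onN7A$falc  (last char: 'c')
Last column: AN7nfl$aoc
Original string S is at sorted index 6

Answer: AN7nfl$aoc
6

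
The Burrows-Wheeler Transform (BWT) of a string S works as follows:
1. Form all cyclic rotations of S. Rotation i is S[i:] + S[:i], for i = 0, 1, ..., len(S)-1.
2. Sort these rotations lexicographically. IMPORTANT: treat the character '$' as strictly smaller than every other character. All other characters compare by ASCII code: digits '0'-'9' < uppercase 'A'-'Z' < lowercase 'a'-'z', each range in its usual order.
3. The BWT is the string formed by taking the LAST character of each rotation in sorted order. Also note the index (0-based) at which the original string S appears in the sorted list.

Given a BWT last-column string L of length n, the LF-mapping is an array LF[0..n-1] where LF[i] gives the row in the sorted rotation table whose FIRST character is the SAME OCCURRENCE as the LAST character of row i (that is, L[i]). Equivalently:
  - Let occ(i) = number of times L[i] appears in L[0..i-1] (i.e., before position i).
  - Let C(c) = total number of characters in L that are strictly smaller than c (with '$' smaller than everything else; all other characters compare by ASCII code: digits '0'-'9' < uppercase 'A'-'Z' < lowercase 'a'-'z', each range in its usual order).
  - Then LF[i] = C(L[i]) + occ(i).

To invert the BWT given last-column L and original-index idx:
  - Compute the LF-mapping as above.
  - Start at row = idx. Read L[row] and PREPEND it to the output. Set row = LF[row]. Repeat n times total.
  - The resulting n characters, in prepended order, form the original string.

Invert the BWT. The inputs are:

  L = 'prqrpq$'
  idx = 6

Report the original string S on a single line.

Answer: rqpqrp$

Derivation:
LF mapping: 1 5 3 6 2 4 0
Walk LF starting at row 6, prepending L[row]:
  step 1: row=6, L[6]='$', prepend. Next row=LF[6]=0
  step 2: row=0, L[0]='p', prepend. Next row=LF[0]=1
  step 3: row=1, L[1]='r', prepend. Next row=LF[1]=5
  step 4: row=5, L[5]='q', prepend. Next row=LF[5]=4
  step 5: row=4, L[4]='p', prepend. Next row=LF[4]=2
  step 6: row=2, L[2]='q', prepend. Next row=LF[2]=3
  step 7: row=3, L[3]='r', prepend. Next row=LF[3]=6
Reversed output: rqpqrp$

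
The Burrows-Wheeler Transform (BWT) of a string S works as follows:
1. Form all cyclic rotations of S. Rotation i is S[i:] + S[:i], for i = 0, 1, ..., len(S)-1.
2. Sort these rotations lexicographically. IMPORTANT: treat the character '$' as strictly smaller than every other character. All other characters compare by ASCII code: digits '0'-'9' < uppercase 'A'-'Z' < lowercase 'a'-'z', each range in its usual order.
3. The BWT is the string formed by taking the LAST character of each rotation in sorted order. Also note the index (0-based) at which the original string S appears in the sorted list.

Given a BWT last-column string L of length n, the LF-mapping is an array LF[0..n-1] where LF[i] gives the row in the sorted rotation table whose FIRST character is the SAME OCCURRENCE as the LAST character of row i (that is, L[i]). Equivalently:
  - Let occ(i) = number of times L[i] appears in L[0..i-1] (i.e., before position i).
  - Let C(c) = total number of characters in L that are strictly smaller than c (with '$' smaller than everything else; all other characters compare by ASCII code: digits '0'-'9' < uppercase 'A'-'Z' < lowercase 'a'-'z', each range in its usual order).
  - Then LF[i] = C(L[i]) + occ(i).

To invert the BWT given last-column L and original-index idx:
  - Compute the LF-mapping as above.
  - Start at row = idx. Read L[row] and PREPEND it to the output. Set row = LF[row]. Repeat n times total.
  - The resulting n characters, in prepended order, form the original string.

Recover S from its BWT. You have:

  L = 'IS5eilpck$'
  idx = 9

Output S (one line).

LF mapping: 2 3 1 5 6 8 9 4 7 0
Walk LF starting at row 9, prepending L[row]:
  step 1: row=9, L[9]='$', prepend. Next row=LF[9]=0
  step 2: row=0, L[0]='I', prepend. Next row=LF[0]=2
  step 3: row=2, L[2]='5', prepend. Next row=LF[2]=1
  step 4: row=1, L[1]='S', prepend. Next row=LF[1]=3
  step 5: row=3, L[3]='e', prepend. Next row=LF[3]=5
  step 6: row=5, L[5]='l', prepend. Next row=LF[5]=8
  step 7: row=8, L[8]='k', prepend. Next row=LF[8]=7
  step 8: row=7, L[7]='c', prepend. Next row=LF[7]=4
  step 9: row=4, L[4]='i', prepend. Next row=LF[4]=6
  step 10: row=6, L[6]='p', prepend. Next row=LF[6]=9
Reversed output: pickleS5I$

Answer: pickleS5I$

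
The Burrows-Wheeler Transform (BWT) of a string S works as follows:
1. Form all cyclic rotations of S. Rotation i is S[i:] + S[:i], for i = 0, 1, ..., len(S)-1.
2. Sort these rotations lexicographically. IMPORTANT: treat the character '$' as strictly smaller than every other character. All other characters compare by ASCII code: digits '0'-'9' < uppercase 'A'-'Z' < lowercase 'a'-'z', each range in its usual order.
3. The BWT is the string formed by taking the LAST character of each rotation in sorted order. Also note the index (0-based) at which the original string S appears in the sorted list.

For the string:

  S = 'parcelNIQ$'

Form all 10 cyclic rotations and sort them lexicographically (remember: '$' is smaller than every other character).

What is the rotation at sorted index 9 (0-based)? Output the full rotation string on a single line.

Answer: rcelNIQ$pa

Derivation:
All 10 rotations (rotation i = S[i:]+S[:i]):
  rot[0] = parcelNIQ$
  rot[1] = arcelNIQ$p
  rot[2] = rcelNIQ$pa
  rot[3] = celNIQ$par
  rot[4] = elNIQ$parc
  rot[5] = lNIQ$parce
  rot[6] = NIQ$parcel
  rot[7] = IQ$parcelN
  rot[8] = Q$parcelNI
  rot[9] = $parcelNIQ
Sorted (with $ < everything):
  sorted[0] = $parcelNIQ
  sorted[1] = IQ$parcelN
  sorted[2] = NIQ$parcel
  sorted[3] = Q$parcelNI
  sorted[4] = arcelNIQ$p
  sorted[5] = celNIQ$par
  sorted[6] = elNIQ$parc
  sorted[7] = lNIQ$parce
  sorted[8] = parcelNIQ$
  sorted[9] = rcelNIQ$pa
sorted[9] = rcelNIQ$pa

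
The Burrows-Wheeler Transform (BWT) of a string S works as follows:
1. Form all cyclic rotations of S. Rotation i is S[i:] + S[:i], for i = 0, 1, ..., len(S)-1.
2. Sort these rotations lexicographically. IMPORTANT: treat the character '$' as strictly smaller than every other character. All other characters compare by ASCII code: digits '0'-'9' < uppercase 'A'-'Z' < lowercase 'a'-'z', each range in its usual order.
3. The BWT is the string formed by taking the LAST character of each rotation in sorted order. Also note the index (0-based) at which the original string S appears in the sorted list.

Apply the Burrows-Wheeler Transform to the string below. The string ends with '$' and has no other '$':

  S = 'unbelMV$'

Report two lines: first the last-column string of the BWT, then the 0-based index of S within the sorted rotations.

Answer: VlMnbeu$
7

Derivation:
All 8 rotations (rotation i = S[i:]+S[:i]):
  rot[0] = unbelMV$
  rot[1] = nbelMV$u
  rot[2] = belMV$un
  rot[3] = elMV$unb
  rot[4] = lMV$unbe
  rot[5] = MV$unbel
  rot[6] = V$unbelM
  rot[7] = $unbelMV
Sorted (with $ < everything):
  sorted[0] = $unbelMV  (last char: 'V')
  sorted[1] = MV$unbel  (last char: 'l')
  sorted[2] = V$unbelM  (last char: 'M')
  sorted[3] = belMV$un  (last char: 'n')
  sorted[4] = elMV$unb  (last char: 'b')
  sorted[5] = lMV$unbe  (last char: 'e')
  sorted[6] = nbelMV$u  (last char: 'u')
  sorted[7] = unbelMV$  (last char: '$')
Last column: VlMnbeu$
Original string S is at sorted index 7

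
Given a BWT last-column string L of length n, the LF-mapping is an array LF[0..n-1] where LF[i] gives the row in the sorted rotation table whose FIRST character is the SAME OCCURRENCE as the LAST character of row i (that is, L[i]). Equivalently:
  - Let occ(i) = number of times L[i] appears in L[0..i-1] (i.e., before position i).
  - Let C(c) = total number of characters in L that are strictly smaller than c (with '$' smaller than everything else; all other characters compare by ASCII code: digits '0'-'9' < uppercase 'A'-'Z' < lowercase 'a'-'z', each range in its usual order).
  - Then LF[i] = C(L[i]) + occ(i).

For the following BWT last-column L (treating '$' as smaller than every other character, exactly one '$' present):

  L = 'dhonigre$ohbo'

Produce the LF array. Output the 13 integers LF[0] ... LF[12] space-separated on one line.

Char counts: '$':1, 'b':1, 'd':1, 'e':1, 'g':1, 'h':2, 'i':1, 'n':1, 'o':3, 'r':1
C (first-col start): C('$')=0, C('b')=1, C('d')=2, C('e')=3, C('g')=4, C('h')=5, C('i')=7, C('n')=8, C('o')=9, C('r')=12
L[0]='d': occ=0, LF[0]=C('d')+0=2+0=2
L[1]='h': occ=0, LF[1]=C('h')+0=5+0=5
L[2]='o': occ=0, LF[2]=C('o')+0=9+0=9
L[3]='n': occ=0, LF[3]=C('n')+0=8+0=8
L[4]='i': occ=0, LF[4]=C('i')+0=7+0=7
L[5]='g': occ=0, LF[5]=C('g')+0=4+0=4
L[6]='r': occ=0, LF[6]=C('r')+0=12+0=12
L[7]='e': occ=0, LF[7]=C('e')+0=3+0=3
L[8]='$': occ=0, LF[8]=C('$')+0=0+0=0
L[9]='o': occ=1, LF[9]=C('o')+1=9+1=10
L[10]='h': occ=1, LF[10]=C('h')+1=5+1=6
L[11]='b': occ=0, LF[11]=C('b')+0=1+0=1
L[12]='o': occ=2, LF[12]=C('o')+2=9+2=11

Answer: 2 5 9 8 7 4 12 3 0 10 6 1 11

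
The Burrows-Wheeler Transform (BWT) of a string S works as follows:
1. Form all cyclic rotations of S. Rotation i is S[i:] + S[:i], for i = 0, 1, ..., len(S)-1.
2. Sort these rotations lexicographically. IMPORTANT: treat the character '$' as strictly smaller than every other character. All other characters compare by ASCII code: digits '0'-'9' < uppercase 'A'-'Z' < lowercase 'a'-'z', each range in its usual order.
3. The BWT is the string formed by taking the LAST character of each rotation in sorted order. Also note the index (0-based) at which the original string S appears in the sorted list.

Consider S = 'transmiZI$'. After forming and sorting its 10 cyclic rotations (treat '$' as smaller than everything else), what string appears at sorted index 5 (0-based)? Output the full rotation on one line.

All 10 rotations (rotation i = S[i:]+S[:i]):
  rot[0] = transmiZI$
  rot[1] = ransmiZI$t
  rot[2] = ansmiZI$tr
  rot[3] = nsmiZI$tra
  rot[4] = smiZI$tran
  rot[5] = miZI$trans
  rot[6] = iZI$transm
  rot[7] = ZI$transmi
  rot[8] = I$transmiZ
  rot[9] = $transmiZI
Sorted (with $ < everything):
  sorted[0] = $transmiZI
  sorted[1] = I$transmiZ
  sorted[2] = ZI$transmi
  sorted[3] = ansmiZI$tr
  sorted[4] = iZI$transm
  sorted[5] = miZI$trans
  sorted[6] = nsmiZI$tra
  sorted[7] = ransmiZI$t
  sorted[8] = smiZI$tran
  sorted[9] = transmiZI$
sorted[5] = miZI$trans

Answer: miZI$trans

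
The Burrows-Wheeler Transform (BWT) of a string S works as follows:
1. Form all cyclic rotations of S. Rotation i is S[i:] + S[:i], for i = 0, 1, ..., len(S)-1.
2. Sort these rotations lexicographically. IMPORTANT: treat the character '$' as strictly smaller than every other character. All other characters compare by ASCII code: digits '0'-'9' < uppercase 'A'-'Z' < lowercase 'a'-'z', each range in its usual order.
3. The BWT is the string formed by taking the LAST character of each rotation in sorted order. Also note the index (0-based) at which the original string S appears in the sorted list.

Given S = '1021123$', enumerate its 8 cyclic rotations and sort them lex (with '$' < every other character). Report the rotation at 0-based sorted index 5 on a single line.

All 8 rotations (rotation i = S[i:]+S[:i]):
  rot[0] = 1021123$
  rot[1] = 021123$1
  rot[2] = 21123$10
  rot[3] = 1123$102
  rot[4] = 123$1021
  rot[5] = 23$10211
  rot[6] = 3$102112
  rot[7] = $1021123
Sorted (with $ < everything):
  sorted[0] = $1021123
  sorted[1] = 021123$1
  sorted[2] = 1021123$
  sorted[3] = 1123$102
  sorted[4] = 123$1021
  sorted[5] = 21123$10
  sorted[6] = 23$10211
  sorted[7] = 3$102112
sorted[5] = 21123$10

Answer: 21123$10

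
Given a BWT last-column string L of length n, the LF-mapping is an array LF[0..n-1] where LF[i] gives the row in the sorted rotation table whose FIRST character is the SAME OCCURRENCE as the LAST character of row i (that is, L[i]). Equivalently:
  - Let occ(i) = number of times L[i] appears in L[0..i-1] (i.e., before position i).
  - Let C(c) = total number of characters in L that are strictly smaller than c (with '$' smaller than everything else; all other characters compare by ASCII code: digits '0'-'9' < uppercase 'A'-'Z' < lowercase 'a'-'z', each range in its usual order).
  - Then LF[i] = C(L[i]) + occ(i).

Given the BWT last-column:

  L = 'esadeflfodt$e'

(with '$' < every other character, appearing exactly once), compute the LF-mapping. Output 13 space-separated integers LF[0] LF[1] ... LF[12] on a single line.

Answer: 4 11 1 2 5 7 9 8 10 3 12 0 6

Derivation:
Char counts: '$':1, 'a':1, 'd':2, 'e':3, 'f':2, 'l':1, 'o':1, 's':1, 't':1
C (first-col start): C('$')=0, C('a')=1, C('d')=2, C('e')=4, C('f')=7, C('l')=9, C('o')=10, C('s')=11, C('t')=12
L[0]='e': occ=0, LF[0]=C('e')+0=4+0=4
L[1]='s': occ=0, LF[1]=C('s')+0=11+0=11
L[2]='a': occ=0, LF[2]=C('a')+0=1+0=1
L[3]='d': occ=0, LF[3]=C('d')+0=2+0=2
L[4]='e': occ=1, LF[4]=C('e')+1=4+1=5
L[5]='f': occ=0, LF[5]=C('f')+0=7+0=7
L[6]='l': occ=0, LF[6]=C('l')+0=9+0=9
L[7]='f': occ=1, LF[7]=C('f')+1=7+1=8
L[8]='o': occ=0, LF[8]=C('o')+0=10+0=10
L[9]='d': occ=1, LF[9]=C('d')+1=2+1=3
L[10]='t': occ=0, LF[10]=C('t')+0=12+0=12
L[11]='$': occ=0, LF[11]=C('$')+0=0+0=0
L[12]='e': occ=2, LF[12]=C('e')+2=4+2=6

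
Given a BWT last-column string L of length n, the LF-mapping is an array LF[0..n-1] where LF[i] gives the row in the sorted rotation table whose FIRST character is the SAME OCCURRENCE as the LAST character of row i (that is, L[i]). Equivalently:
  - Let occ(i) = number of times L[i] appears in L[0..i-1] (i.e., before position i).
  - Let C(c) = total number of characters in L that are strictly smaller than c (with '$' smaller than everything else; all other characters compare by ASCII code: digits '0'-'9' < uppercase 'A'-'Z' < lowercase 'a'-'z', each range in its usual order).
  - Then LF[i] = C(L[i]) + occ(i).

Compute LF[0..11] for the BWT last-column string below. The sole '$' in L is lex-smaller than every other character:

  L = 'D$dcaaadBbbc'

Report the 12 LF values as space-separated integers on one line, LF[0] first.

Answer: 2 0 10 8 3 4 5 11 1 6 7 9

Derivation:
Char counts: '$':1, 'B':1, 'D':1, 'a':3, 'b':2, 'c':2, 'd':2
C (first-col start): C('$')=0, C('B')=1, C('D')=2, C('a')=3, C('b')=6, C('c')=8, C('d')=10
L[0]='D': occ=0, LF[0]=C('D')+0=2+0=2
L[1]='$': occ=0, LF[1]=C('$')+0=0+0=0
L[2]='d': occ=0, LF[2]=C('d')+0=10+0=10
L[3]='c': occ=0, LF[3]=C('c')+0=8+0=8
L[4]='a': occ=0, LF[4]=C('a')+0=3+0=3
L[5]='a': occ=1, LF[5]=C('a')+1=3+1=4
L[6]='a': occ=2, LF[6]=C('a')+2=3+2=5
L[7]='d': occ=1, LF[7]=C('d')+1=10+1=11
L[8]='B': occ=0, LF[8]=C('B')+0=1+0=1
L[9]='b': occ=0, LF[9]=C('b')+0=6+0=6
L[10]='b': occ=1, LF[10]=C('b')+1=6+1=7
L[11]='c': occ=1, LF[11]=C('c')+1=8+1=9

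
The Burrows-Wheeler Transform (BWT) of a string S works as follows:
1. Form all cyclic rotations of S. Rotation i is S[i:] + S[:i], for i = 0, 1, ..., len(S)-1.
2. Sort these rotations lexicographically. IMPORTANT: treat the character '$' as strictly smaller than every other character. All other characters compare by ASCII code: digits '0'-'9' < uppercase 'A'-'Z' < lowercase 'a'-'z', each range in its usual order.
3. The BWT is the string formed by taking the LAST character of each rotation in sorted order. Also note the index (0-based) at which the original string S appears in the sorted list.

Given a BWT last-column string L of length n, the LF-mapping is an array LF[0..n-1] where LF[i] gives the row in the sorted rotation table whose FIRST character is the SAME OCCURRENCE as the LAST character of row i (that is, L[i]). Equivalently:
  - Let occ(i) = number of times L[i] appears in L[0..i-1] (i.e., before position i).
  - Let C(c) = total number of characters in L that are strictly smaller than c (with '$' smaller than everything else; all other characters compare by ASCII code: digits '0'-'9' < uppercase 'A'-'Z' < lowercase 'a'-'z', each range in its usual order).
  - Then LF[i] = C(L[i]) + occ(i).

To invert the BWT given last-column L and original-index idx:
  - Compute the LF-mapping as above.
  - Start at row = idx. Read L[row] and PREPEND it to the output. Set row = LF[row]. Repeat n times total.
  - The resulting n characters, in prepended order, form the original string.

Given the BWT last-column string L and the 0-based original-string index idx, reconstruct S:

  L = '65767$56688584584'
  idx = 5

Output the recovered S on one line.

LF mapping: 7 3 11 8 12 0 4 9 10 13 14 5 15 1 6 16 2
Walk LF starting at row 5, prepending L[row]:
  step 1: row=5, L[5]='$', prepend. Next row=LF[5]=0
  step 2: row=0, L[0]='6', prepend. Next row=LF[0]=7
  step 3: row=7, L[7]='6', prepend. Next row=LF[7]=9
  step 4: row=9, L[9]='8', prepend. Next row=LF[9]=13
  step 5: row=13, L[13]='4', prepend. Next row=LF[13]=1
  step 6: row=1, L[1]='5', prepend. Next row=LF[1]=3
  step 7: row=3, L[3]='6', prepend. Next row=LF[3]=8
  step 8: row=8, L[8]='6', prepend. Next row=LF[8]=10
  step 9: row=10, L[10]='8', prepend. Next row=LF[10]=14
  step 10: row=14, L[14]='5', prepend. Next row=LF[14]=6
  step 11: row=6, L[6]='5', prepend. Next row=LF[6]=4
  step 12: row=4, L[4]='7', prepend. Next row=LF[4]=12
  step 13: row=12, L[12]='8', prepend. Next row=LF[12]=15
  step 14: row=15, L[15]='8', prepend. Next row=LF[15]=16
  step 15: row=16, L[16]='4', prepend. Next row=LF[16]=2
  step 16: row=2, L[2]='7', prepend. Next row=LF[2]=11
  step 17: row=11, L[11]='5', prepend. Next row=LF[11]=5
Reversed output: 5748875586654866$

Answer: 5748875586654866$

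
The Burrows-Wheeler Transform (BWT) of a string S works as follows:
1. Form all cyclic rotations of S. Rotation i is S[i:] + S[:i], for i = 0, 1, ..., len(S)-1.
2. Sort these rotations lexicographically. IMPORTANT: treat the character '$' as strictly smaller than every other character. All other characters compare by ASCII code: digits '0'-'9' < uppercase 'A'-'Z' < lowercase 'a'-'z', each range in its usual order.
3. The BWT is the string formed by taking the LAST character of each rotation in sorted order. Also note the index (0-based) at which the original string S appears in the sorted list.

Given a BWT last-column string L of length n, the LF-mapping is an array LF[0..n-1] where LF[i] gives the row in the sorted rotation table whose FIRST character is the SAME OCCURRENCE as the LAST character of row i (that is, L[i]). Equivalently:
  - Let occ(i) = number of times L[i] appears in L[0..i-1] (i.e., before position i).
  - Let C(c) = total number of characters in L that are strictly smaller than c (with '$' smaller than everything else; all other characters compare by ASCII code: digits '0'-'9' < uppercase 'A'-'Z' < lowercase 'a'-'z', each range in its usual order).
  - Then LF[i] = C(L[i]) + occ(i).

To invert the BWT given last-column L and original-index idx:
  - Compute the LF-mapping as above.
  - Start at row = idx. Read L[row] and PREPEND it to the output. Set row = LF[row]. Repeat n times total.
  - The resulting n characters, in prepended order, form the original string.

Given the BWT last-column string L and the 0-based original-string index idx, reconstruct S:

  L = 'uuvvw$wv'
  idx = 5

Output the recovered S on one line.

Answer: vwwvvuu$

Derivation:
LF mapping: 1 2 3 4 6 0 7 5
Walk LF starting at row 5, prepending L[row]:
  step 1: row=5, L[5]='$', prepend. Next row=LF[5]=0
  step 2: row=0, L[0]='u', prepend. Next row=LF[0]=1
  step 3: row=1, L[1]='u', prepend. Next row=LF[1]=2
  step 4: row=2, L[2]='v', prepend. Next row=LF[2]=3
  step 5: row=3, L[3]='v', prepend. Next row=LF[3]=4
  step 6: row=4, L[4]='w', prepend. Next row=LF[4]=6
  step 7: row=6, L[6]='w', prepend. Next row=LF[6]=7
  step 8: row=7, L[7]='v', prepend. Next row=LF[7]=5
Reversed output: vwwvvuu$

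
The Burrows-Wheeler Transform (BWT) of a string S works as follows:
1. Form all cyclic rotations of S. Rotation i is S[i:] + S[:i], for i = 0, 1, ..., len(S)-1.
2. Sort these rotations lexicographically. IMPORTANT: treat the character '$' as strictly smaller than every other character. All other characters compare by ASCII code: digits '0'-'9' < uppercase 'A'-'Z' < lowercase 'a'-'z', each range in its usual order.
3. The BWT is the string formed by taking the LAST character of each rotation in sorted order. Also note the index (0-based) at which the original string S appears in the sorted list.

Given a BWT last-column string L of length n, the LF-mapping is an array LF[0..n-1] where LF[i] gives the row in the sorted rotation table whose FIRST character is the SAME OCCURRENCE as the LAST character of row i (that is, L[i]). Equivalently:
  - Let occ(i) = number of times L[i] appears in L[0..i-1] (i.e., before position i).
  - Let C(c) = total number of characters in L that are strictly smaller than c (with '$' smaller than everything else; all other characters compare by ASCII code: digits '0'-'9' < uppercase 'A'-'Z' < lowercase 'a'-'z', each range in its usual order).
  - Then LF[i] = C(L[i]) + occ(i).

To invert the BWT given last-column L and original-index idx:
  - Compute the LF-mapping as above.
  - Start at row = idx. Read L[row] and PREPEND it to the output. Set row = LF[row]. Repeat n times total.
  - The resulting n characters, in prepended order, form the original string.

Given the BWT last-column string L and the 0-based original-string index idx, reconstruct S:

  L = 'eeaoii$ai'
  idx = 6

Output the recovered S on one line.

LF mapping: 3 4 1 8 5 6 0 2 7
Walk LF starting at row 6, prepending L[row]:
  step 1: row=6, L[6]='$', prepend. Next row=LF[6]=0
  step 2: row=0, L[0]='e', prepend. Next row=LF[0]=3
  step 3: row=3, L[3]='o', prepend. Next row=LF[3]=8
  step 4: row=8, L[8]='i', prepend. Next row=LF[8]=7
  step 5: row=7, L[7]='a', prepend. Next row=LF[7]=2
  step 6: row=2, L[2]='a', prepend. Next row=LF[2]=1
  step 7: row=1, L[1]='e', prepend. Next row=LF[1]=4
  step 8: row=4, L[4]='i', prepend. Next row=LF[4]=5
  step 9: row=5, L[5]='i', prepend. Next row=LF[5]=6
Reversed output: iieaaioe$

Answer: iieaaioe$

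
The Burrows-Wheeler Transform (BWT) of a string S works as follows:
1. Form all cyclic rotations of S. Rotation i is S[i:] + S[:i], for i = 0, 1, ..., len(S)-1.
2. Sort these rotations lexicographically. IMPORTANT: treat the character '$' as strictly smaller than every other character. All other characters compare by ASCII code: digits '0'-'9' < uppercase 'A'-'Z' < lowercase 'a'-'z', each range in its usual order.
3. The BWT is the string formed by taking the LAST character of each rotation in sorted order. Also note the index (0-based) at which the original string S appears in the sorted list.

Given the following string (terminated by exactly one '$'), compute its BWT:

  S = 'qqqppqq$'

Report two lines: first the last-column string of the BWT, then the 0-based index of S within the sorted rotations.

Answer: qqpqqpq$
7

Derivation:
All 8 rotations (rotation i = S[i:]+S[:i]):
  rot[0] = qqqppqq$
  rot[1] = qqppqq$q
  rot[2] = qppqq$qq
  rot[3] = ppqq$qqq
  rot[4] = pqq$qqqp
  rot[5] = qq$qqqpp
  rot[6] = q$qqqppq
  rot[7] = $qqqppqq
Sorted (with $ < everything):
  sorted[0] = $qqqppqq  (last char: 'q')
  sorted[1] = ppqq$qqq  (last char: 'q')
  sorted[2] = pqq$qqqp  (last char: 'p')
  sorted[3] = q$qqqppq  (last char: 'q')
  sorted[4] = qppqq$qq  (last char: 'q')
  sorted[5] = qq$qqqpp  (last char: 'p')
  sorted[6] = qqppqq$q  (last char: 'q')
  sorted[7] = qqqppqq$  (last char: '$')
Last column: qqpqqpq$
Original string S is at sorted index 7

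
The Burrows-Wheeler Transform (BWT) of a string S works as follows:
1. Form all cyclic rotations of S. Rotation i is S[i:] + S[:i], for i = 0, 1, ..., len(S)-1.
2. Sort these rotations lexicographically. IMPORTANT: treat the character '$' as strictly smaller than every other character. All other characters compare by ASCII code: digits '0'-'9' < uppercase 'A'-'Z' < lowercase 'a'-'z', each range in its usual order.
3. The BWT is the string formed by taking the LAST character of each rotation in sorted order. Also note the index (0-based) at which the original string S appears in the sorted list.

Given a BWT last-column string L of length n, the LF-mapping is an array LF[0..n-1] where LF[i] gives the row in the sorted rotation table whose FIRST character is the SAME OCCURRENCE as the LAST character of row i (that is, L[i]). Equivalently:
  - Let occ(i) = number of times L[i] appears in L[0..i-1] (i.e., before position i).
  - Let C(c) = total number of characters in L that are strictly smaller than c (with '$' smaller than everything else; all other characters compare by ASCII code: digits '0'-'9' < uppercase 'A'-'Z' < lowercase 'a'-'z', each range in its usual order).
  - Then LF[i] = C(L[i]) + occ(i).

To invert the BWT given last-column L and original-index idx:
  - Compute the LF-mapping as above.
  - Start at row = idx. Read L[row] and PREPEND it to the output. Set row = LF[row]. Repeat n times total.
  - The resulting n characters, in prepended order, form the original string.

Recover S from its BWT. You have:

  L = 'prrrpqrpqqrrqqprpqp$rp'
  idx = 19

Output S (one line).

Answer: rqqqrprqqqprpprrrpprp$

Derivation:
LF mapping: 1 14 15 16 2 8 17 3 9 10 18 19 11 12 4 20 5 13 6 0 21 7
Walk LF starting at row 19, prepending L[row]:
  step 1: row=19, L[19]='$', prepend. Next row=LF[19]=0
  step 2: row=0, L[0]='p', prepend. Next row=LF[0]=1
  step 3: row=1, L[1]='r', prepend. Next row=LF[1]=14
  step 4: row=14, L[14]='p', prepend. Next row=LF[14]=4
  step 5: row=4, L[4]='p', prepend. Next row=LF[4]=2
  step 6: row=2, L[2]='r', prepend. Next row=LF[2]=15
  step 7: row=15, L[15]='r', prepend. Next row=LF[15]=20
  step 8: row=20, L[20]='r', prepend. Next row=LF[20]=21
  step 9: row=21, L[21]='p', prepend. Next row=LF[21]=7
  step 10: row=7, L[7]='p', prepend. Next row=LF[7]=3
  step 11: row=3, L[3]='r', prepend. Next row=LF[3]=16
  step 12: row=16, L[16]='p', prepend. Next row=LF[16]=5
  step 13: row=5, L[5]='q', prepend. Next row=LF[5]=8
  step 14: row=8, L[8]='q', prepend. Next row=LF[8]=9
  step 15: row=9, L[9]='q', prepend. Next row=LF[9]=10
  step 16: row=10, L[10]='r', prepend. Next row=LF[10]=18
  step 17: row=18, L[18]='p', prepend. Next row=LF[18]=6
  step 18: row=6, L[6]='r', prepend. Next row=LF[6]=17
  step 19: row=17, L[17]='q', prepend. Next row=LF[17]=13
  step 20: row=13, L[13]='q', prepend. Next row=LF[13]=12
  step 21: row=12, L[12]='q', prepend. Next row=LF[12]=11
  step 22: row=11, L[11]='r', prepend. Next row=LF[11]=19
Reversed output: rqqqrprqqqprpprrrpprp$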